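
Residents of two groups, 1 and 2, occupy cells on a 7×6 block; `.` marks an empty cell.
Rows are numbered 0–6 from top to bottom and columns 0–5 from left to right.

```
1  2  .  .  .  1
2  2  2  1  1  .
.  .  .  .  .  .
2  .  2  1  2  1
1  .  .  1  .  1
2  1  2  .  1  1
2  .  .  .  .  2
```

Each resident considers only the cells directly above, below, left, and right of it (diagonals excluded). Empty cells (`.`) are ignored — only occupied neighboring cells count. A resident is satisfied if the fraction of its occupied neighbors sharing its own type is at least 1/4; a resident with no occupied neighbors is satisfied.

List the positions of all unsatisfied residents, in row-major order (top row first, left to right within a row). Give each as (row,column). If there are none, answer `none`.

Row 0: (0,0)1 0/2 unhappy · (0,1)2 1/2 ok · (0,5)1 0/0 ok
Row 1: (1,0)2 1/2 ok · (1,1)2 3/3 ok · (1,2)2 1/2 ok · (1,3)1 1/2 ok · (1,4)1 1/1 ok
Row 3: (3,0)2 0/1 unhappy · (3,2)2 0/1 unhappy · (3,3)1 1/3 ok · (3,4)2 0/2 unhappy · (3,5)1 1/2 ok
Row 4: (4,0)1 0/2 unhappy · (4,3)1 1/1 ok · (4,5)1 2/2 ok
Row 5: (5,0)2 1/3 ok · (5,1)1 0/2 unhappy · (5,2)2 0/1 unhappy · (5,4)1 1/1 ok · (5,5)1 2/3 ok
Row 6: (6,0)2 1/1 ok · (6,5)2 0/1 unhappy

(0,0), (3,0), (3,2), (3,4), (4,0), (5,1), (5,2), (6,5)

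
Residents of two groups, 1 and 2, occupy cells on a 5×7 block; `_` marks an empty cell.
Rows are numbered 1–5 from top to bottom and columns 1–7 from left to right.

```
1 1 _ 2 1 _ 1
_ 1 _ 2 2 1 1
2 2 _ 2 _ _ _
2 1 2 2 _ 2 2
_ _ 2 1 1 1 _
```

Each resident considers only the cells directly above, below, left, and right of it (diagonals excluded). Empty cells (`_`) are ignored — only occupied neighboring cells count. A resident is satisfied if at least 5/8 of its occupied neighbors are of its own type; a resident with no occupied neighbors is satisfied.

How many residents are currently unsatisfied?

(1,1)1 1/1 ✓
(1,2)1 2/2 ✓
(1,4)2 1/2 ✗
(1,5)1 0/2 ✗
(1,7)1 1/1 ✓
(2,2)1 1/2 ✗
(2,4)2 3/3 ✓
(2,5)2 1/3 ✗
(2,6)1 1/2 ✗
(2,7)1 2/2 ✓
(3,1)2 2/2 ✓
(3,2)2 1/3 ✗
(3,4)2 2/2 ✓
(4,1)2 1/2 ✗
(4,2)1 0/3 ✗
(4,3)2 2/3 ✓
(4,4)2 2/3 ✓
(4,6)2 1/2 ✗
(4,7)2 1/1 ✓
(5,3)2 1/2 ✗
(5,4)1 1/3 ✗
(5,5)1 2/2 ✓
(5,6)1 1/2 ✗
Unsatisfied: (1,4), (1,5), (2,2), (2,5), (2,6), (3,2), (4,1), (4,2), (4,6), (5,3), (5,4), (5,6) — 12 in total.

12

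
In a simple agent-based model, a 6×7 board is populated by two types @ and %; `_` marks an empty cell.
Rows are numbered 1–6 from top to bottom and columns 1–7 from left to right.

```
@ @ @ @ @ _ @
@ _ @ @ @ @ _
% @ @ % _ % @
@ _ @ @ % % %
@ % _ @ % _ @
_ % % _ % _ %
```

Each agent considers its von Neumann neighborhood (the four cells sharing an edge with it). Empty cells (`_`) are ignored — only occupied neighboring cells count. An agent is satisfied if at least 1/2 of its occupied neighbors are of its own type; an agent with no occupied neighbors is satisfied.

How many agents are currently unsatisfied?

7

Row 1: (1,1)@ 2/2 ok · (1,2)@ 2/2 ok · (1,3)@ 3/3 ok · (1,4)@ 3/3 ok · (1,5)@ 2/2 ok · (1,7)@ 0/0 ok
Row 2: (2,1)@ 1/2 ok · (2,3)@ 3/3 ok · (2,4)@ 3/4 ok · (2,5)@ 3/3 ok · (2,6)@ 1/2 ok
Row 3: (3,1)% 0/3 unhappy · (3,2)@ 1/2 ok · (3,3)@ 3/4 ok · (3,4)% 0/3 unhappy · (3,6)% 1/3 unhappy · (3,7)@ 0/2 unhappy
Row 4: (4,1)@ 1/2 ok · (4,3)@ 2/2 ok · (4,4)@ 2/4 ok · (4,5)% 2/3 ok · (4,6)% 3/3 ok · (4,7)% 1/3 unhappy
Row 5: (5,1)@ 1/2 ok · (5,2)% 1/2 ok · (5,4)@ 1/2 ok · (5,5)% 2/3 ok · (5,7)@ 0/2 unhappy
Row 6: (6,2)% 2/2 ok · (6,3)% 1/1 ok · (6,5)% 1/1 ok · (6,7)% 0/1 unhappy
Unsatisfied: (3,1), (3,4), (3,6), (3,7), (4,7), (5,7), (6,7) — 7 in total.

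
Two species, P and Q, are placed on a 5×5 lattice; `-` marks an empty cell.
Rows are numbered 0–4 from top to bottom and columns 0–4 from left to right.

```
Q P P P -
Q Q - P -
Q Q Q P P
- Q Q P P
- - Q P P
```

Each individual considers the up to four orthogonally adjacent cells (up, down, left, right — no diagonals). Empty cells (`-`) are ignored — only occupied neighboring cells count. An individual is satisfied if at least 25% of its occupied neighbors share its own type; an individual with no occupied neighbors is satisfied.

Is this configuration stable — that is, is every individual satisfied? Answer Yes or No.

Yes

Row 0: (0,0)Q 1/2 ok · (0,1)P 1/3 ok · (0,2)P 2/2 ok · (0,3)P 2/2 ok
Row 1: (1,0)Q 3/3 ok · (1,1)Q 2/3 ok · (1,3)P 2/2 ok
Row 2: (2,0)Q 2/2 ok · (2,1)Q 4/4 ok · (2,2)Q 2/3 ok · (2,3)P 3/4 ok · (2,4)P 2/2 ok
Row 3: (3,1)Q 2/2 ok · (3,2)Q 3/4 ok · (3,3)P 3/4 ok · (3,4)P 3/3 ok
Row 4: (4,2)Q 1/2 ok · (4,3)P 2/3 ok · (4,4)P 2/2 ok
All meet the threshold, so the configuration is stable.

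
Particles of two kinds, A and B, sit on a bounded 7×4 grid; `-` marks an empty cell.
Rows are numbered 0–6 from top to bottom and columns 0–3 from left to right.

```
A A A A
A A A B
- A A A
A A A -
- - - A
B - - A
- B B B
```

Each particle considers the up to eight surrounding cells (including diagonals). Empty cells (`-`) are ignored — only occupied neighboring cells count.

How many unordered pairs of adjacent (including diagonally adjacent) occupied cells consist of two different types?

7

Scan each occupied cell's neighbors to the right and below (and the two forward diagonals) so each pair is counted once.
From row 0: 2 unlike of 13 pairs (running 2/13).
From row 1: 3 unlike of 11 pairs (running 5/24).
From row 2: 0 unlike of 8 pairs (running 5/32).
From row 3: 0 unlike of 3 pairs (running 5/35).
From row 4: 0 unlike of 1 pairs (running 5/36).
From row 5: 2 unlike of 3 pairs (running 7/39).
From row 6: 0 unlike of 2 pairs (running 7/41).
Total adjacent occupied pairs: 41; unlike-type pairs: 7.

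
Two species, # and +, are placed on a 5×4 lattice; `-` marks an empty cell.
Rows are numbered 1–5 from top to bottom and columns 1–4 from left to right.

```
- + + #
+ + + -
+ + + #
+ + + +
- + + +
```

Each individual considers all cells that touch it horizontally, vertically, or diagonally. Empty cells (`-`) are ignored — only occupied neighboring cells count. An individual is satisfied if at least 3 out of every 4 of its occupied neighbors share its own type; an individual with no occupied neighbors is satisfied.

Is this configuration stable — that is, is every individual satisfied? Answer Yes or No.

No

Row 1: (1,2)+ 4/4 satisfied · (1,3)+ 3/4 satisfied · (1,4)# 0/2 not
Row 2: (2,1)+ 4/4 satisfied · (2,2)+ 7/7 satisfied · (2,3)+ 5/7 not
Row 3: (3,1)+ 5/5 satisfied · (3,2)+ 8/8 satisfied · (3,3)+ 6/7 satisfied · (3,4)# 0/4 not
Row 4: (4,1)+ 4/4 satisfied · (4,2)+ 7/7 satisfied · (4,3)+ 7/8 satisfied · (4,4)+ 4/5 satisfied
Row 5: (5,2)+ 4/4 satisfied · (5,3)+ 5/5 satisfied · (5,4)+ 3/3 satisfied
For instance (1,4) has only 0/2 same-type neighbors, below 3/4.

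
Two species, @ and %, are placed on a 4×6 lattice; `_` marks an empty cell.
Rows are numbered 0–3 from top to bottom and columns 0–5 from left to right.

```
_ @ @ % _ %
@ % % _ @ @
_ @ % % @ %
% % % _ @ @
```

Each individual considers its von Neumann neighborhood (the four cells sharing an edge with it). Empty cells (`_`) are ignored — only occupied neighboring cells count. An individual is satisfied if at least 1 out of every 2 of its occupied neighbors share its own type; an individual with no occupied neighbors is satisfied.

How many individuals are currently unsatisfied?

Row 0: (0,1)@ 1/2 ✓ · (0,2)@ 1/3 ✗ · (0,3)% 0/1 ✗ · (0,5)% 0/1 ✗
Row 1: (1,0)@ 0/1 ✗ · (1,1)% 1/4 ✗ · (1,2)% 2/3 ✓ · (1,4)@ 2/2 ✓ · (1,5)@ 1/3 ✗
Row 2: (2,1)@ 0/3 ✗ · (2,2)% 3/4 ✓ · (2,3)% 1/2 ✓ · (2,4)@ 2/4 ✓ · (2,5)% 0/3 ✗
Row 3: (3,0)% 1/1 ✓ · (3,1)% 2/3 ✓ · (3,2)% 2/2 ✓ · (3,4)@ 2/2 ✓ · (3,5)@ 1/2 ✓
Unsatisfied: (0,2), (0,3), (0,5), (1,0), (1,1), (1,5), (2,1), (2,5) — 8 in total.

8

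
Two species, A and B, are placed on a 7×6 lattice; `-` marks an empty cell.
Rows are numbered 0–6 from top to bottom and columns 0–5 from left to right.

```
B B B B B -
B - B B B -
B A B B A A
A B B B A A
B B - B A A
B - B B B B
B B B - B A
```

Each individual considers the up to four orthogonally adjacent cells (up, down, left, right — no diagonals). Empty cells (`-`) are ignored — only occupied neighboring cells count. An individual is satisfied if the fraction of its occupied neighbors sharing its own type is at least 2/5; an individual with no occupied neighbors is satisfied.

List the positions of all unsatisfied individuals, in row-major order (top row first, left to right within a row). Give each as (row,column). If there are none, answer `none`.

Row 0: (0,0)B 2/2 ✓ · (0,1)B 2/2 ✓ · (0,2)B 3/3 ✓ · (0,3)B 3/3 ✓ · (0,4)B 2/2 ✓
Row 1: (1,0)B 2/2 ✓ · (1,2)B 3/3 ✓ · (1,3)B 4/4 ✓ · (1,4)B 2/3 ✓
Row 2: (2,0)B 1/3 ✗ · (2,1)A 0/3 ✗ · (2,2)B 3/4 ✓ · (2,3)B 3/4 ✓ · (2,4)A 2/4 ✓ · (2,5)A 2/2 ✓
Row 3: (3,0)A 0/3 ✗ · (3,1)B 2/4 ✓ · (3,2)B 3/3 ✓ · (3,3)B 3/4 ✓ · (3,4)A 3/4 ✓ · (3,5)A 3/3 ✓
Row 4: (4,0)B 2/3 ✓ · (4,1)B 2/2 ✓ · (4,3)B 2/3 ✓ · (4,4)A 2/4 ✓ · (4,5)A 2/3 ✓
Row 5: (5,0)B 2/2 ✓ · (5,2)B 2/2 ✓ · (5,3)B 3/3 ✓ · (5,4)B 3/4 ✓ · (5,5)B 1/3 ✗
Row 6: (6,0)B 2/2 ✓ · (6,1)B 2/2 ✓ · (6,2)B 2/2 ✓ · (6,4)B 1/2 ✓ · (6,5)A 0/2 ✗

(2,0), (2,1), (3,0), (5,5), (6,5)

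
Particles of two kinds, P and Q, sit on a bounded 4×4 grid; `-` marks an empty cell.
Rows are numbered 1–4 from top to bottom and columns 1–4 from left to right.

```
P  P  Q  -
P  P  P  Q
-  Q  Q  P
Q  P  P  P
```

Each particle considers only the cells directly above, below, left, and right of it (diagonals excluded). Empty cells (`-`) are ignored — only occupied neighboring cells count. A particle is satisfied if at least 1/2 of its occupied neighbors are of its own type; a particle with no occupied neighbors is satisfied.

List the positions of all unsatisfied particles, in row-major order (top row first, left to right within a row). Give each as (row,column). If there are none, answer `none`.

(1,3), (2,3), (2,4), (3,2), (3,3), (3,4), (4,1), (4,2)

Row 1: (1,1)P 2/2 satisfied · (1,2)P 2/3 satisfied · (1,3)Q 0/2 not
Row 2: (2,1)P 2/2 satisfied · (2,2)P 3/4 satisfied · (2,3)P 1/4 not · (2,4)Q 0/2 not
Row 3: (3,2)Q 1/3 not · (3,3)Q 1/4 not · (3,4)P 1/3 not
Row 4: (4,1)Q 0/1 not · (4,2)P 1/3 not · (4,3)P 2/3 satisfied · (4,4)P 2/2 satisfied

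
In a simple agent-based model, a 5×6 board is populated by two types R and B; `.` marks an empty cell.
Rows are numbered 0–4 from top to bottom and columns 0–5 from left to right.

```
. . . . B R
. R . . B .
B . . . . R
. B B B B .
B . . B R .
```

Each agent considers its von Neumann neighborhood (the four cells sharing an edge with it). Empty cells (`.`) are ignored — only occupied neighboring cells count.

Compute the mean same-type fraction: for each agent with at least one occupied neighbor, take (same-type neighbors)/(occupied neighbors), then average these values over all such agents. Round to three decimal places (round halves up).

(0,4)B 1/2
(0,5)R 0/1
(1,1)R — no occupied neighbors
(1,4)B 1/1
(2,0)B — no occupied neighbors
(2,5)R — no occupied neighbors
(3,1)B 1/1
(3,2)B 2/2
(3,3)B 3/3
(3,4)B 1/2
(4,0)B — no occupied neighbors
(4,3)B 1/2
(4,4)R 0/2
Sum over 9 agents: 1/2 + 0/1 + 1/1 + 1/1 + 2/2 + 3/3 + 1/2 + 1/2 + 0/2 = 11/2; mean = 11/2 ÷ 9 = 11/18 = 0.611111… → 0.611.

0.611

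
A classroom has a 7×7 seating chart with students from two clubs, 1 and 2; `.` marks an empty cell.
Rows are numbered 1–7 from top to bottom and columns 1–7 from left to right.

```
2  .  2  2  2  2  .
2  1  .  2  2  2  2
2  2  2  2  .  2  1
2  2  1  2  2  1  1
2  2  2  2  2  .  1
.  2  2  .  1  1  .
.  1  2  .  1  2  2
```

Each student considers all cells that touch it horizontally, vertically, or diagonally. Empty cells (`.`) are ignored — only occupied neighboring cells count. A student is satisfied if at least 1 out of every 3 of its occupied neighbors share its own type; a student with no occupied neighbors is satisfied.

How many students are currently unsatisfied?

4

(1,1)2 1/2 ✓
(1,3)2 2/3 ✓
(1,4)2 4/4 ✓
(1,5)2 5/5 ✓
(1,6)2 4/4 ✓
(2,1)2 3/4 ✓
(2,2)1 0/6 ✗
(2,4)2 6/6 ✓
(2,5)2 7/7 ✓
(2,6)2 5/6 ✓
(2,7)2 3/4 ✓
(3,1)2 4/5 ✓
(3,2)2 5/7 ✓
(3,3)2 5/7 ✓
(3,4)2 5/6 ✓
(3,6)2 4/7 ✓
(3,7)1 2/5 ✓
(4,1)2 5/5 ✓
(4,2)2 7/8 ✓
(4,3)1 0/8 ✗
(4,4)2 6/7 ✓
(4,5)2 5/6 ✓
(4,6)1 3/6 ✓
(4,7)1 3/4 ✓
(5,1)2 4/4 ✓
(5,2)2 6/7 ✓
(5,3)2 6/7 ✓
(5,4)2 5/7 ✓
(5,5)2 3/6 ✓
(5,7)1 3/3 ✓
(6,2)2 5/6 ✓
(6,3)2 5/6 ✓
(6,5)1 2/5 ✓
(6,6)1 3/6 ✓
(7,2)1 0/3 ✗
(7,3)2 2/3 ✓
(7,5)1 2/3 ✓
(7,6)2 1/4 ✗
(7,7)2 1/2 ✓
Unsatisfied: (2,2), (4,3), (7,2), (7,6) — 4 in total.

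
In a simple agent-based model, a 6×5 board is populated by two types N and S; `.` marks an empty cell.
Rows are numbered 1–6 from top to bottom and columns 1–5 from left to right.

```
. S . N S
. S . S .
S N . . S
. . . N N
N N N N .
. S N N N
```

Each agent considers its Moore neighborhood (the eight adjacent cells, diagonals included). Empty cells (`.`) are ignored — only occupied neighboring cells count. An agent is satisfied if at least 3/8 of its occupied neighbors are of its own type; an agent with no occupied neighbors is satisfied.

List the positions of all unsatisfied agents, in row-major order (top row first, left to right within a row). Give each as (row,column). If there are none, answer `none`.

(1,4), (3,2), (3,5), (6,2)

Row 1: (1,2)S 1/1 satisfied · (1,4)N 0/2 not · (1,5)S 1/2 satisfied
Row 2: (2,2)S 2/3 satisfied · (2,4)S 2/3 satisfied
Row 3: (3,1)S 1/2 satisfied · (3,2)N 0/2 not · (3,5)S 1/3 not
Row 4: (4,4)N 3/4 satisfied · (4,5)N 2/3 satisfied
Row 5: (5,1)N 1/2 satisfied · (5,2)N 3/4 satisfied · (5,3)N 5/6 satisfied · (5,4)N 6/6 satisfied
Row 6: (6,2)S 0/4 not · (6,3)N 4/5 satisfied · (6,4)N 4/4 satisfied · (6,5)N 2/2 satisfied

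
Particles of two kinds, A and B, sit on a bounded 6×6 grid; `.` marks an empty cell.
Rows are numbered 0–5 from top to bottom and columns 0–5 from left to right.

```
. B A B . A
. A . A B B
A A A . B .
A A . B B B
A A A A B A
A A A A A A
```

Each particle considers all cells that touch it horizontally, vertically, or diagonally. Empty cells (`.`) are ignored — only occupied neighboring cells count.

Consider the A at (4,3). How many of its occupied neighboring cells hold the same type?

4

Occupied neighbors of (4,3): (3,3)=B, (3,4)=B, (4,2)=A, (4,4)=B, (5,2)=A, (5,3)=A, (5,4)=A.
Same type (A): 4 of 7.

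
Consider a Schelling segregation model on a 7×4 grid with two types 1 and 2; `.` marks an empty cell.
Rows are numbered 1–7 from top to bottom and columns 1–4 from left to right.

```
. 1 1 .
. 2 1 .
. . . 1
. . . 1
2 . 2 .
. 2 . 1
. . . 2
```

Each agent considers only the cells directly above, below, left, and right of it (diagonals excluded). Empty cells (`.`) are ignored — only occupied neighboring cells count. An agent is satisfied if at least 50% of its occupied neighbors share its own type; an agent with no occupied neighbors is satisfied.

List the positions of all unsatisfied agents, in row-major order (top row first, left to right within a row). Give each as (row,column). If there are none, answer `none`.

(1,2)1 1/2 ✓
(1,3)1 2/2 ✓
(2,2)2 0/2 ✗
(2,3)1 1/2 ✓
(3,4)1 1/1 ✓
(4,4)1 1/1 ✓
(5,1)2 0/0 ✓
(5,3)2 0/0 ✓
(6,2)2 0/0 ✓
(6,4)1 0/1 ✗
(7,4)2 0/1 ✗

(2,2), (6,4), (7,4)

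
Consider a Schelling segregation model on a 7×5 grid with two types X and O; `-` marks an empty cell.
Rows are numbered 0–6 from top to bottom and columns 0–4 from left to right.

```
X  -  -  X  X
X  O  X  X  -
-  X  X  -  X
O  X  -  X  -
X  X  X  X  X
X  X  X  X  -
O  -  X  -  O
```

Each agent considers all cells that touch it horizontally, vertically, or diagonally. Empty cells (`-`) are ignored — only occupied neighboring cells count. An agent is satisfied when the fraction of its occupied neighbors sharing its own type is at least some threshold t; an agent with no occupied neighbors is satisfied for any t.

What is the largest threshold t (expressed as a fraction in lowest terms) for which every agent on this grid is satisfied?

(0,0)X 1/2
(0,3)X 3/3
(0,4)X 2/2
(1,0)X 2/3
(1,1)O 0/5
(1,2)X 4/5
(1,3)X 5/5
(2,1)X 4/6
(2,2)X 5/6
(2,4)X 2/2
(3,0)O 0/4
(3,1)X 5/6
(3,3)X 5/5
(4,0)X 4/5
(4,1)X 6/7
(4,2)X 7/7
(4,3)X 5/5
(4,4)X 3/3
(5,0)X 3/4
(5,1)X 6/7
(5,2)X 6/6
(5,3)X 5/6
(6,0)O 0/2
(6,2)X 3/3
(6,4)O 0/1
The smallest same-type fraction is 0/5 at (1,1), which reduces to 0/1. Any threshold above that leaves this agent unsatisfied.

0/1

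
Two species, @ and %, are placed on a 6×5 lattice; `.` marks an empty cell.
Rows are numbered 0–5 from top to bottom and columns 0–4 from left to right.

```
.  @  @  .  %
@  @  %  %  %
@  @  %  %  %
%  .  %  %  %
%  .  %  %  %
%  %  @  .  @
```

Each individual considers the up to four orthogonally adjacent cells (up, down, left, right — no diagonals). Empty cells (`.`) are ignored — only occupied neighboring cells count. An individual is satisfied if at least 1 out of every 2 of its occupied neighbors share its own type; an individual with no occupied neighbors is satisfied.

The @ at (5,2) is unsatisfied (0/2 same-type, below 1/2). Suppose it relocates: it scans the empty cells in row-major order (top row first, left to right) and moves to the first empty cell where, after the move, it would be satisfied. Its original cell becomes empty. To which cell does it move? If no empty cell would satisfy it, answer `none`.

(0,0)

Vacating (5,2). Empty cells in order:
  (0,0): 2/2 same-type → satisfied — stop here.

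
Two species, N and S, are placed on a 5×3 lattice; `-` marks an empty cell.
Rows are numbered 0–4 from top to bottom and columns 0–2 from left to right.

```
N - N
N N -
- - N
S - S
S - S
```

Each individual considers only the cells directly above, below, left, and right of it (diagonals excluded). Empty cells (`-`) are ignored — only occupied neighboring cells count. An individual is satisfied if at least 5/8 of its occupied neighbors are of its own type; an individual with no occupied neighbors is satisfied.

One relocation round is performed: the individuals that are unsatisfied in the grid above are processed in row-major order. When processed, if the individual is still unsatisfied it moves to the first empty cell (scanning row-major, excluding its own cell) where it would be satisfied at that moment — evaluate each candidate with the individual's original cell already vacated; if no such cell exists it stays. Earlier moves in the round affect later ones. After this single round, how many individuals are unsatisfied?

Initially unsatisfied (in order): (2,2), (3,2).
  (2,2) → (0,1).
  (3,2): now satisfied by earlier moves; stays.
Resulting grid:
N N N
N N -
- - -
S - S
S - S
All satisfied now.

0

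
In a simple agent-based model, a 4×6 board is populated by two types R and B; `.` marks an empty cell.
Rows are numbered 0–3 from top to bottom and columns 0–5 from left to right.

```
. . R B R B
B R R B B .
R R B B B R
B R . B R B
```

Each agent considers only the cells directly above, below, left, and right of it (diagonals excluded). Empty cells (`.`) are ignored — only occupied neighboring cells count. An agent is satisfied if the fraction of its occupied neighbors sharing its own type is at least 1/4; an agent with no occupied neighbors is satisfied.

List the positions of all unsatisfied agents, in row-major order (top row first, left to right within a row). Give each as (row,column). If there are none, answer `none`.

Row 0: (0,2)R 1/2 satisfied · (0,3)B 1/3 satisfied · (0,4)R 0/3 not · (0,5)B 0/1 not
Row 1: (1,0)B 0/2 not · (1,1)R 2/3 satisfied · (1,2)R 2/4 satisfied · (1,3)B 3/4 satisfied · (1,4)B 2/3 satisfied
Row 2: (2,0)R 1/3 satisfied · (2,1)R 3/4 satisfied · (2,2)B 1/3 satisfied · (2,3)B 4/4 satisfied · (2,4)B 2/4 satisfied · (2,5)R 0/2 not
Row 3: (3,0)B 0/2 not · (3,1)R 1/2 satisfied · (3,3)B 1/2 satisfied · (3,4)R 0/3 not · (3,5)B 0/2 not

(0,4), (0,5), (1,0), (2,5), (3,0), (3,4), (3,5)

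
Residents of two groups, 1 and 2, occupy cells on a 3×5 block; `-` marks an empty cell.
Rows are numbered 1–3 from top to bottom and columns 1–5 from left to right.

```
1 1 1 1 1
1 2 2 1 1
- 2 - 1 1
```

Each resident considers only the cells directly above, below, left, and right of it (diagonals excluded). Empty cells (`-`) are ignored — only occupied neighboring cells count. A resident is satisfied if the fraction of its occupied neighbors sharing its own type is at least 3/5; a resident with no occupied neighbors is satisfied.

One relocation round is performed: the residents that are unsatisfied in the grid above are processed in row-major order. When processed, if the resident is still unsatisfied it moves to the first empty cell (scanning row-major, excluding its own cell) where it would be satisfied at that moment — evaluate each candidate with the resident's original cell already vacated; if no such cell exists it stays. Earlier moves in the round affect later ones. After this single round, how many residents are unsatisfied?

Initially unsatisfied (in order): (2,1), (2,2), (2,3).
  (2,1): no empty cell satisfies it; stays.
  (2,2) → (3,3).
  (2,3): no empty cell satisfies it; stays.
Resulting grid:
1 1 1 1 1
1 - 2 1 1
- 2 2 1 1
Unsatisfied now: (2,3).

1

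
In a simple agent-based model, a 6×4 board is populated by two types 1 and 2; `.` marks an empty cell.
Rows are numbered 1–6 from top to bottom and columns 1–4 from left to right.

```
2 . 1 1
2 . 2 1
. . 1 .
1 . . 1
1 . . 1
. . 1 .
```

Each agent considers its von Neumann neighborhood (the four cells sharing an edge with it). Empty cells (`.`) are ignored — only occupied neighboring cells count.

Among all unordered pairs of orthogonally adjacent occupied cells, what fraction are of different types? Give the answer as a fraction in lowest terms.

Scan each occupied cell's neighbors to the right and below so each pair is counted once.
From row 1: 1 unlike of 4 pairs (running 1/4).
From row 2: 2 unlike of 2 pairs (running 3/6).
From row 4: 0 unlike of 2 pairs (running 3/8).
Total adjacent occupied pairs: 8; unlike-type pairs: 3.
3/8 is already in lowest terms.

3/8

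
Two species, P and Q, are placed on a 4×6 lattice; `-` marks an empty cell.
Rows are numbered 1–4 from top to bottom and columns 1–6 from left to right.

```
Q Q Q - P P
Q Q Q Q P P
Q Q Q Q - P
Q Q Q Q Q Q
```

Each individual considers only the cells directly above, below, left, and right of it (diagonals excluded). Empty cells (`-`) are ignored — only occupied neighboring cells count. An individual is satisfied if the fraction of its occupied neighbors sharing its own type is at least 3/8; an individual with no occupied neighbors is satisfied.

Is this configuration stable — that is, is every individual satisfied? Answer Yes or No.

Row 1: (1,1)Q 2/2 ok · (1,2)Q 3/3 ok · (1,3)Q 2/2 ok · (1,5)P 2/2 ok · (1,6)P 2/2 ok
Row 2: (2,1)Q 3/3 ok · (2,2)Q 4/4 ok · (2,3)Q 4/4 ok · (2,4)Q 2/3 ok · (2,5)P 2/3 ok · (2,6)P 3/3 ok
Row 3: (3,1)Q 3/3 ok · (3,2)Q 4/4 ok · (3,3)Q 4/4 ok · (3,4)Q 3/3 ok · (3,6)P 1/2 ok
Row 4: (4,1)Q 2/2 ok · (4,2)Q 3/3 ok · (4,3)Q 3/3 ok · (4,4)Q 3/3 ok · (4,5)Q 2/2 ok · (4,6)Q 1/2 ok
All meet the threshold, so the configuration is stable.

Yes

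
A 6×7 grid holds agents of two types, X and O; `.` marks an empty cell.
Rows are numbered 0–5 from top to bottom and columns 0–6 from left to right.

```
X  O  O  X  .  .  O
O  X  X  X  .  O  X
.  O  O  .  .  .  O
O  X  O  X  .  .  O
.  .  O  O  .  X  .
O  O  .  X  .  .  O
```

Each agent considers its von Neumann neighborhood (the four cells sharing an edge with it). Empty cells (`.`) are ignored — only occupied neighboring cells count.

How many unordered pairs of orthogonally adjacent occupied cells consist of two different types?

Scan each occupied cell's neighbors to the right and below so each pair is counted once.
Row 0: X(0,0)–O(0,1)≠ X(0,0)–O(1,0)≠ O(0,1)–O(0,2)= O(0,1)–X(1,1)≠ O(0,2)–X(0,3)≠ O(0,2)–X(1,2)≠ X(0,3)–X(1,3)= O(0,6)–X(1,6)≠  → 6/8 unlike.
Row 1: O(1,0)–X(1,1)≠ X(1,1)–X(1,2)= X(1,1)–O(2,1)≠ X(1,2)–X(1,3)= X(1,2)–O(2,2)≠ O(1,5)–X(1,6)≠ X(1,6)–O(2,6)≠  → 5/7 unlike.
Row 2: O(2,1)–O(2,2)= O(2,1)–X(3,1)≠ O(2,2)–O(3,2)= O(2,6)–O(3,6)=  → 1/4 unlike.
Row 3: O(3,0)–X(3,1)≠ X(3,1)–O(3,2)≠ O(3,2)–X(3,3)≠ O(3,2)–O(4,2)= X(3,3)–O(4,3)≠  → 4/5 unlike.
Row 4: O(4,2)–O(4,3)= O(4,3)–X(5,3)≠  → 1/2 unlike.
Row 5: O(5,0)–O(5,1)=  → 0/1 unlike.
Total adjacent occupied pairs: 27; unlike-type pairs: 17.

17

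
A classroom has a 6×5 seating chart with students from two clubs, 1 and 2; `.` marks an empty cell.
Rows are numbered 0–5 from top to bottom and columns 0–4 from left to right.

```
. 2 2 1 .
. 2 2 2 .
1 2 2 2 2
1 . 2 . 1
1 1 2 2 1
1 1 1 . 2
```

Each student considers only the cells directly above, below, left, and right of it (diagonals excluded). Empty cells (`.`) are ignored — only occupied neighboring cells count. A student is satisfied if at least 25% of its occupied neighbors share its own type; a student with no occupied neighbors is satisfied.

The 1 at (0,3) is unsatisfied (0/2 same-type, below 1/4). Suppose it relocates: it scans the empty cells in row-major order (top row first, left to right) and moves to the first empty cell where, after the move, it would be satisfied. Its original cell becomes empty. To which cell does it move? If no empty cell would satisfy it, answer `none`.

(0,4)

Vacating (0,3). Empty cells in order:
  (0,0): 0/1 same-type → still unsatisfied.
  (0,4): 0/0 same-type → satisfied — stop here.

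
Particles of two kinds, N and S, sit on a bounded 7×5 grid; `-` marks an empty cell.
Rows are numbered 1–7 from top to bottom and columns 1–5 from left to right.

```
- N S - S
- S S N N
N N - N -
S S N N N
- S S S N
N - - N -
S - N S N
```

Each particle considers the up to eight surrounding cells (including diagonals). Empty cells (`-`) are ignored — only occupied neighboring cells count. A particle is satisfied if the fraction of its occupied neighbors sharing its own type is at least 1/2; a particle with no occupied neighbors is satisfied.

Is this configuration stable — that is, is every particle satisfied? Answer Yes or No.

No

Row 1: (1,2)N 0/3 ✗ · (1,3)S 2/4 ✓ · (1,5)S 0/2 ✗
Row 2: (2,2)S 2/5 ✗ · (2,3)S 2/6 ✗ · (2,4)N 2/5 ✗ · (2,5)N 2/3 ✓
Row 3: (3,1)N 1/4 ✗ · (3,2)N 2/6 ✗ · (3,4)N 5/6 ✓
Row 4: (4,1)S 2/4 ✓ · (4,2)S 3/6 ✓ · (4,3)N 3/7 ✗ · (4,4)N 4/6 ✓ · (4,5)N 3/4 ✓
Row 5: (5,2)S 3/5 ✓ · (5,3)S 3/6 ✓ · (5,4)S 1/6 ✗ · (5,5)N 3/4 ✓
Row 6: (6,1)N 0/2 ✗ · (6,4)N 3/6 ✓
Row 7: (7,1)S 0/1 ✗ · (7,3)N 1/2 ✓ · (7,4)S 0/3 ✗ · (7,5)N 1/2 ✓
For instance (1,2) has only 0/3 same-type neighbors, below 1/2.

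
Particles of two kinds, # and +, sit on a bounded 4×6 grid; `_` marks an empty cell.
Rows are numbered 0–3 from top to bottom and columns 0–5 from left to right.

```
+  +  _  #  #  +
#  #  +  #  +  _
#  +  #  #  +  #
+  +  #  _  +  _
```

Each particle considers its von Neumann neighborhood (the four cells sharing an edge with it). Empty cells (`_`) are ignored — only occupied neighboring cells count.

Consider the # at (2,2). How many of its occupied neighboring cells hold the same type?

2

Occupied neighbors of (2,2): (1,2)=+, (3,2)=#, (2,1)=+, (2,3)=#.
Same type (#): 2 of 4.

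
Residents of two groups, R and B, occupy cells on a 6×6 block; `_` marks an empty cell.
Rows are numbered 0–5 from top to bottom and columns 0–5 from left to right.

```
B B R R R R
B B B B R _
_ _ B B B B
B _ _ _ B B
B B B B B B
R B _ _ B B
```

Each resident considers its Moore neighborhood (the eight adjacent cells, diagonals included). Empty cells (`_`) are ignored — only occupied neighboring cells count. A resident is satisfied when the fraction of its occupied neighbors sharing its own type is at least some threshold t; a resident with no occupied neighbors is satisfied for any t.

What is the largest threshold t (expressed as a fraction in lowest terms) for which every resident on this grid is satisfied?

Row 0: (0,0)B 3/3 · (0,1)B 4/5 · (0,2)R 1/5 · (0,3)R 3/5 · (0,4)R 3/4 · (0,5)R 2/2
Row 1: (1,0)B 3/3 · (1,1)B 5/6 · (1,2)B 5/7 · (1,3)B 4/8 · (1,4)R 3/7
Row 2: (2,2)B 4/4 · (2,3)B 5/6 · (2,4)B 5/6 · (2,5)B 3/4
Row 3: (3,0)B 2/2 · (3,4)B 7/7 · (3,5)B 5/5
Row 4: (4,0)B 3/4 · (4,1)B 4/5 · (4,2)B 3/3 · (4,3)B 4/4 · (4,4)B 6/6 · (4,5)B 5/5
Row 5: (5,0)R 0/3 · (5,1)B 3/4 · (5,4)B 4/4 · (5,5)B 3/3
The smallest same-type fraction is 0/3 at (5,0), which reduces to 0/1. Any threshold above that leaves this resident unsatisfied.

0/1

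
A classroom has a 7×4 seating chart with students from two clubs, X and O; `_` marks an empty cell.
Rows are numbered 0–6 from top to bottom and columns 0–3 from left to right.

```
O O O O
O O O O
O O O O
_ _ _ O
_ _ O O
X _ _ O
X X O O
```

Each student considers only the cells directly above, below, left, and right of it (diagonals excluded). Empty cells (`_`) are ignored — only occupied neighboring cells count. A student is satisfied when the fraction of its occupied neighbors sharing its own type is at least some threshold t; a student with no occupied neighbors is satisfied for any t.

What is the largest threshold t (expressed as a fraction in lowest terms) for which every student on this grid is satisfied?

Row 0: (0,0)O 2/2 · (0,1)O 3/3 · (0,2)O 3/3 · (0,3)O 2/2
Row 1: (1,0)O 3/3 · (1,1)O 4/4 · (1,2)O 4/4 · (1,3)O 3/3
Row 2: (2,0)O 2/2 · (2,1)O 3/3 · (2,2)O 3/3 · (2,3)O 3/3
Row 3: (3,3)O 2/2
Row 4: (4,2)O 1/1 · (4,3)O 3/3
Row 5: (5,0)X 1/1 · (5,3)O 2/2
Row 6: (6,0)X 2/2 · (6,1)X 1/2 · (6,2)O 1/2 · (6,3)O 2/2
The smallest same-type fraction is 1/2 at (6,1), which reduces to 1/2. Any threshold above that leaves this student unsatisfied.

1/2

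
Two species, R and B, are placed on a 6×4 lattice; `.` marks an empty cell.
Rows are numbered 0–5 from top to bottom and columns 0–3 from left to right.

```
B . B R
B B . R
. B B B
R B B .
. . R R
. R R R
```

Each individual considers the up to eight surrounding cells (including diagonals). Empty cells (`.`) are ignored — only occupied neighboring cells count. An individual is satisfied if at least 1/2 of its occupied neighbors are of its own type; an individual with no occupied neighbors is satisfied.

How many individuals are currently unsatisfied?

(0,0)B 2/2 satisfied
(0,2)B 1/3 not
(0,3)R 1/2 satisfied
(1,0)B 3/3 satisfied
(1,1)B 5/5 satisfied
(1,3)R 1/4 not
(2,1)B 5/6 satisfied
(2,2)B 5/6 satisfied
(2,3)B 2/3 satisfied
(3,0)R 0/2 not
(3,1)B 3/5 satisfied
(3,2)B 4/6 satisfied
(4,2)R 4/6 satisfied
(4,3)R 3/4 satisfied
(5,1)R 2/2 satisfied
(5,2)R 4/4 satisfied
(5,3)R 3/3 satisfied
Unsatisfied: (0,2), (1,3), (3,0) — 3 in total.

3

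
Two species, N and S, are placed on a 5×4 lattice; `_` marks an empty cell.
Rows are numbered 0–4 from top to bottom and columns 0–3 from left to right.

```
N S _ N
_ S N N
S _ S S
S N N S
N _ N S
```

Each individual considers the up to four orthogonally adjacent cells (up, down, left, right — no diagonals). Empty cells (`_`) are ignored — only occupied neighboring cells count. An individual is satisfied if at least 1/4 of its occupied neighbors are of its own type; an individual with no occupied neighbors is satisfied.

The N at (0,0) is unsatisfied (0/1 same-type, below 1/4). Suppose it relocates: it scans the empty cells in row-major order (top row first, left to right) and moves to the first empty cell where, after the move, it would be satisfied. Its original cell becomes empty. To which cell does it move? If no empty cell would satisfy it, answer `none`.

(0,2)

Vacating (0,0). Empty cells in order:
  (0,2): 2/3 same-type → satisfied — stop here.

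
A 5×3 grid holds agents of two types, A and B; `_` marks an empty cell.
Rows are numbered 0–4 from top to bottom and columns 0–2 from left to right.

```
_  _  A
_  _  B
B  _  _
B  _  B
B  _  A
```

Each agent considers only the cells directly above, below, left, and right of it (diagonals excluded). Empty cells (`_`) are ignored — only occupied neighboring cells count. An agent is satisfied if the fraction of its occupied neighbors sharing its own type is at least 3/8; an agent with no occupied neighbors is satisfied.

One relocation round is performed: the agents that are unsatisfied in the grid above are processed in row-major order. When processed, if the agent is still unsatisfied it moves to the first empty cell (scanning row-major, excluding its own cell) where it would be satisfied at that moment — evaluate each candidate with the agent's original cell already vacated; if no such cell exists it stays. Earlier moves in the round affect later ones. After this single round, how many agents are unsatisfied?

0

Initially unsatisfied (in order): (0,2), (1,2), (3,2), (4,2).
  (0,2) → (0,0).
  (1,2): now satisfied by earlier moves; stays.
  (3,2) → (0,2).
  (4,2): now satisfied by earlier moves; stays.
Resulting grid:
A _ B
_ _ B
B _ _
B _ _
B _ A
All satisfied now.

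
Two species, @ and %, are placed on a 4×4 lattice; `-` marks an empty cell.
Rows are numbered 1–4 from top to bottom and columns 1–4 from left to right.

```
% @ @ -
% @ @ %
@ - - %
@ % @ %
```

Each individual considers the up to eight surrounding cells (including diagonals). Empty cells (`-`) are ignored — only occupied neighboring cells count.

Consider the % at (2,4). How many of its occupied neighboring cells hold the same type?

1

Occupied neighbors of (2,4): (1,3)=@, (2,3)=@, (3,4)=%.
Same type (%): 1 of 3.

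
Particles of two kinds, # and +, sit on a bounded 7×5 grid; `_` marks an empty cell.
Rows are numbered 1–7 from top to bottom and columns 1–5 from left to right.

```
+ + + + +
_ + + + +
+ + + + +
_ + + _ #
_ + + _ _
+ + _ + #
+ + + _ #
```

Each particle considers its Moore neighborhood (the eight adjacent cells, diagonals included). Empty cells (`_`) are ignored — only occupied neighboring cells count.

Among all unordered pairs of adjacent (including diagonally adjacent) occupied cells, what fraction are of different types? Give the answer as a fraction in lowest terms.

4/63

Scan each occupied cell's neighbors to the right and below (and the two forward diagonals) so each pair is counted once.
Row 1: +(1,1)–+(1,2)= +(1,1)–+(2,2)= +(1,2)–+(1,3)= +(1,2)–+(2,2)= +(1,2)–+(2,3)= +(1,3)–+(1,4)= +(1,3)–+(2,3)= +(1,3)–+(2,4)= +(1,3)–+(2,2)= +(1,4)–+(1,5)= +(1,4)–+(2,4)= +(1,4)–+(2,5)= +(1,4)–+(2,3)= +(1,5)–+(2,5)= +(1,5)–+(2,4)=  → 0/15 unlike.
Row 2: +(2,2)–+(2,3)= +(2,2)–+(3,2)= +(2,2)–+(3,3)= +(2,2)–+(3,1)= +(2,3)–+(2,4)= +(2,3)–+(3,3)= +(2,3)–+(3,4)= +(2,3)–+(3,2)= +(2,4)–+(2,5)= +(2,4)–+(3,4)= +(2,4)–+(3,5)= +(2,4)–+(3,3)= +(2,5)–+(3,5)= +(2,5)–+(3,4)=  → 0/14 unlike.
Row 3: +(3,1)–+(3,2)= +(3,1)–+(4,2)= +(3,2)–+(3,3)= +(3,2)–+(4,2)= +(3,2)–+(4,3)= +(3,3)–+(3,4)= +(3,3)–+(4,3)= +(3,3)–+(4,2)= +(3,4)–+(3,5)= +(3,4)–#(4,5)≠ +(3,4)–+(4,3)= +(3,5)–#(4,5)≠  → 2/12 unlike.
Row 4: +(4,2)–+(4,3)= +(4,2)–+(5,2)= +(4,2)–+(5,3)= +(4,3)–+(5,3)= +(4,3)–+(5,2)=  → 0/5 unlike.
Row 5: +(5,2)–+(5,3)= +(5,2)–+(6,2)= +(5,2)–+(6,1)= +(5,3)–+(6,4)= +(5,3)–+(6,2)=  → 0/5 unlike.
Row 6: +(6,1)–+(6,2)= +(6,1)–+(7,1)= +(6,1)–+(7,2)= +(6,2)–+(7,2)= +(6,2)–+(7,3)= +(6,2)–+(7,1)= +(6,4)–#(6,5)≠ +(6,4)–#(7,5)≠ +(6,4)–+(7,3)= #(6,5)–#(7,5)=  → 2/10 unlike.
Row 7: +(7,1)–+(7,2)= +(7,2)–+(7,3)=  → 0/2 unlike.
Total adjacent occupied pairs: 63; unlike-type pairs: 4.
4/63 is already in lowest terms.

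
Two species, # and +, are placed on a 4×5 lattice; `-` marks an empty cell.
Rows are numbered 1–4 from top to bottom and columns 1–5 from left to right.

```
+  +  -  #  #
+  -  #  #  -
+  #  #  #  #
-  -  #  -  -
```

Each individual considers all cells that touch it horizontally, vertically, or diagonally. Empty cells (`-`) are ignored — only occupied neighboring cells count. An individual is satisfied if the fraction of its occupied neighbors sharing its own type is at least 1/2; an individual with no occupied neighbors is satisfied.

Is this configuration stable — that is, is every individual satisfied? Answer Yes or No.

Yes

Row 1: (1,1)+ 2/2 ✓ · (1,2)+ 2/3 ✓ · (1,4)# 3/3 ✓ · (1,5)# 2/2 ✓
Row 2: (2,1)+ 3/4 ✓ · (2,3)# 5/6 ✓ · (2,4)# 6/6 ✓
Row 3: (3,1)+ 1/2 ✓ · (3,2)# 3/5 ✓ · (3,3)# 5/5 ✓ · (3,4)# 5/5 ✓ · (3,5)# 2/2 ✓
Row 4: (4,3)# 3/3 ✓
All meet the threshold, so the configuration is stable.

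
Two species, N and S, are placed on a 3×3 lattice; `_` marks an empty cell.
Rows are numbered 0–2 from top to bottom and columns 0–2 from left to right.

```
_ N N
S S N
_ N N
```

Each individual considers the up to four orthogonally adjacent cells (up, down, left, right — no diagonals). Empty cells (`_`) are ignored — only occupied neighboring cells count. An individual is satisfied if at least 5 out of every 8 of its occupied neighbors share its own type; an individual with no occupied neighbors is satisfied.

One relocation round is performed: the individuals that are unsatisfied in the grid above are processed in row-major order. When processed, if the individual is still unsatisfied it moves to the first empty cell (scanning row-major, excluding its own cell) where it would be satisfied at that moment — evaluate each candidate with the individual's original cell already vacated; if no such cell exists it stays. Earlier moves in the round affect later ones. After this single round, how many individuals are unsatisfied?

Initially unsatisfied (in order): (0,1), (1,1), (2,1).
  (0,1): no empty cell satisfies it; stays.
  (1,1): no empty cell satisfies it; stays.
  (2,1): no empty cell satisfies it; stays.
Resulting grid:
_ N N
S S N
_ N N
Unsatisfied now: (0,1), (1,1), (2,1).

3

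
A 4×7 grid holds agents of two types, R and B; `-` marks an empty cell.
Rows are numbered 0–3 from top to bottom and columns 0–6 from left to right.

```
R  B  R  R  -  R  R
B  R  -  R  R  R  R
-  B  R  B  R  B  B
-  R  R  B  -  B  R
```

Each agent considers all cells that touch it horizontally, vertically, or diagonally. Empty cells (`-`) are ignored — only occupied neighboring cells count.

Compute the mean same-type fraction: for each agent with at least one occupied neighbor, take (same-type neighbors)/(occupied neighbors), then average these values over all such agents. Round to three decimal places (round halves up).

0.525

(0,0)R 1/3
(0,1)B 1/4
(0,2)R 3/4
(0,3)R 3/3
(0,5)R 4/4
(0,6)R 3/3
(1,0)B 2/4
(1,1)R 3/6
(1,3)R 5/6
(1,4)R 5/7
(1,5)R 5/7
(1,6)R 3/5
(2,1)B 1/5
(2,2)R 4/7
(2,3)B 1/6
(2,4)R 3/7
(2,5)B 2/7
(2,6)B 2/5
(3,1)R 2/3
(3,2)R 2/5
(3,3)B 1/4
(3,5)B 2/4
(3,6)R 0/3
Sum over 23 agents: 1/3 + 1/4 + 3/4 + 3/3 + 4/4 + 3/3 + 2/4 + 3/6 + 5/6 + 5/7 + 5/7 + 3/5 + 1/5 + 4/7 + 1/6 + 3/7 + 2/7 + 2/5 + 2/3 + 2/5 + 1/4 + 2/4 + 0/3 = 1689/140; mean = 1689/140 ÷ 23 = 1689/3220 = 0.524534… → 0.525.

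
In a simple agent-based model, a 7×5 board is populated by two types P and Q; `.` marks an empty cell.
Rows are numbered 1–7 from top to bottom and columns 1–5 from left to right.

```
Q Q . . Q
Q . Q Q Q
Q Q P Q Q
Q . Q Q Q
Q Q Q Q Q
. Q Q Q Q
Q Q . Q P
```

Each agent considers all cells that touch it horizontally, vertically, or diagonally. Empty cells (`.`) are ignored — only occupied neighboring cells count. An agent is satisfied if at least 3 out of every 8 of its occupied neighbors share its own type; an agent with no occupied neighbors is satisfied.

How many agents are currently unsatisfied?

2

Row 1: (1,1)Q 2/2 ✓ · (1,2)Q 3/3 ✓ · (1,5)Q 2/2 ✓
Row 2: (2,1)Q 4/4 ✓ · (2,3)Q 4/5 ✓ · (2,4)Q 5/6 ✓ · (2,5)Q 4/4 ✓
Row 3: (3,1)Q 3/3 ✓ · (3,2)Q 5/6 ✓ · (3,3)P 0/6 ✗ · (3,4)Q 7/8 ✓ · (3,5)Q 5/5 ✓
Row 4: (4,1)Q 4/4 ✓ · (4,3)Q 6/7 ✓ · (4,4)Q 7/8 ✓ · (4,5)Q 5/5 ✓
Row 5: (5,1)Q 3/3 ✓ · (5,2)Q 6/6 ✓ · (5,3)Q 7/7 ✓ · (5,4)Q 8/8 ✓ · (5,5)Q 5/5 ✓
Row 6: (6,2)Q 6/6 ✓ · (6,3)Q 7/7 ✓ · (6,4)Q 6/7 ✓ · (6,5)Q 4/5 ✓
Row 7: (7,1)Q 2/2 ✓ · (7,2)Q 3/3 ✓ · (7,4)Q 3/4 ✓ · (7,5)P 0/3 ✗
Unsatisfied: (3,3), (7,5) — 2 in total.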